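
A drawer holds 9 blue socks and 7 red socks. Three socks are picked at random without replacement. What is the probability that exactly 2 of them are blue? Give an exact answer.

9/20

One ordering (blue drawn first) has probability 9/16 × 8/15 × 7/14 = 504/3360 = 3/20.
There are C(3,2) = 3 such orderings, each equally likely, so P = 3 × 3/20 = 9/20.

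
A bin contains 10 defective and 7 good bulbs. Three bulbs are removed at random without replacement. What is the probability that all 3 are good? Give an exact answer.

P = 7/17 × 6/16 × 5/15 = 210/4080 = 7/136.

7/136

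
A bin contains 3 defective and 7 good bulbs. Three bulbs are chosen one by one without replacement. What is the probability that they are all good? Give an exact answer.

P(all good) = 7/10 × 6/9 × 5/8 = 210/720 = 7/24.

7/24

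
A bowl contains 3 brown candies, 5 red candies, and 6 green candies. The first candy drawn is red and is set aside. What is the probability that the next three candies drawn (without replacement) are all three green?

10/143

With the first candy removed, 6 green remain out of 13.
P = 6/13 × 5/12 × 4/11 = 120/1716 = 10/143.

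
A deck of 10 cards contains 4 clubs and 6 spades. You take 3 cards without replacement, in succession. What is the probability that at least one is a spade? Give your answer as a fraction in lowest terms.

29/30

P(no spades) = 4/10 × 3/9 × 2/8 = 24/720 = 1/30.
P(at least one) = 1 − 1/30 = 29/30.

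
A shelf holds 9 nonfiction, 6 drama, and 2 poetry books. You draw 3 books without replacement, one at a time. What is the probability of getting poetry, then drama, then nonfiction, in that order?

9/340

Each draw changes the counts, so multiply the conditional probabilities along the sequence:
P = 2/17 × 6/16 × 9/15 = 108/4080 = 9/340.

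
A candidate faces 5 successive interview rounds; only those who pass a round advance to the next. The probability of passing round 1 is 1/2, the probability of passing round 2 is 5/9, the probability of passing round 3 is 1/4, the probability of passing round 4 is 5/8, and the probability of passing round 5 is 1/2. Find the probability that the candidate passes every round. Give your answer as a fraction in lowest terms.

25/1152

The events are sequential, so multiply the conditional probabilities:
P = 1/2 × 5/9 × 1/4 × 5/8 × 1/2 = 25/1152.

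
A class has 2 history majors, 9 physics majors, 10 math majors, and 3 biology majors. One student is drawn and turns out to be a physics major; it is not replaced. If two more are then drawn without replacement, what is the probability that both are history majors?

1/253

With the first student removed, 2 history majors remain out of 23.
P = 2/23 × 1/22 = 2/506 = 1/253.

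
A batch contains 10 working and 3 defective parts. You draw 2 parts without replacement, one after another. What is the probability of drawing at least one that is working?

P(no working) = 3/13 × 2/12 = 6/156 = 1/26.
P(at least one) = 1 − 1/26 = 25/26.

25/26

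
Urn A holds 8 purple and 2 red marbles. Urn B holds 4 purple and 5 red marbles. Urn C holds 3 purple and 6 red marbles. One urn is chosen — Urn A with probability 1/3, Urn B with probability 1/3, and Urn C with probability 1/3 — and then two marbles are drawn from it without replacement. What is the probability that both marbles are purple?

From Urn A: P(both purple) = (8/10)(7/9) = 28/45.
From Urn B: P(both purple) = (4/9)(3/8) = 1/6.
From Urn C: P(both purple) = (3/9)(2/8) = 1/12.
Total probability = (1/3)(28/45) + (1/3)(1/6) + (1/3)(1/12) = 157/540.

157/540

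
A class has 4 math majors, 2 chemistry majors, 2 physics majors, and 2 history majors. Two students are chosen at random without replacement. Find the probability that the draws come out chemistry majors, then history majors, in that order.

Multiply the probability of each draw given the previous ones:
P = 2/10 × 2/9 = 4/90 = 2/45.

2/45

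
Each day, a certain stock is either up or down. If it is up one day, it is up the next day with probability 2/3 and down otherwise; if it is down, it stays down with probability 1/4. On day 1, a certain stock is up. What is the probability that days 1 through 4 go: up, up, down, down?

1/18

Day 1 is given. For each transition, use the conditional probability from the current state:
P(up | up) = 2/3; P(down | up) = 1/3; P(down | down) = 1/4.
P = 2/3 × 1/3 × 1/4 = 2/36 = 1/18.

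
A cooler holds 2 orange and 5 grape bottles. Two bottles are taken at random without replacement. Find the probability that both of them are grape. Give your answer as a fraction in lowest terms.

P(all grape) = 5/7 × 4/6 = 20/42 = 10/21.

10/21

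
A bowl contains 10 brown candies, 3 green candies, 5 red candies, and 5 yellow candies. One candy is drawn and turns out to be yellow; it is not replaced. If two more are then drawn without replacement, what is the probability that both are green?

1/77

With the first candy removed, 3 green remain out of 22.
P = 3/22 × 2/21 = 6/462 = 1/77.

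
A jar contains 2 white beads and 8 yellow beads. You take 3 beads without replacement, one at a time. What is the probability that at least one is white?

P(no white) = 8/10 × 7/9 × 6/8 = 336/720 = 7/15.
P(at least one) = 1 − 7/15 = 8/15.

8/15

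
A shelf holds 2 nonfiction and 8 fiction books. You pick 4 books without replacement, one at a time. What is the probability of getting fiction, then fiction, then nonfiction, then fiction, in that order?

Each draw changes the counts, so multiply the conditional probabilities along the sequence:
P = 8/10 × 7/9 × 2/8 × 6/7 = 672/5040 = 2/15.

2/15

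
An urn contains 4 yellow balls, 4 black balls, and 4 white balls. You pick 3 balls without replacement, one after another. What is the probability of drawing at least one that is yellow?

41/55

P(no yellow) = 8/12 × 7/11 × 6/10 = 336/1320 = 14/55.
P(at least one) = 1 − 14/55 = 41/55.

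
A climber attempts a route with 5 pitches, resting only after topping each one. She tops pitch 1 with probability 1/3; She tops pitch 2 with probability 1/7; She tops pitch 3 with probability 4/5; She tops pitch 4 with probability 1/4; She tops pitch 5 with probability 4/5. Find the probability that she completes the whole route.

4/525

Each stage is reached only if all earlier stages succeed, so
P = 1/3 × 1/7 × 4/5 × 1/4 × 4/5 = 16/2100 = 4/525.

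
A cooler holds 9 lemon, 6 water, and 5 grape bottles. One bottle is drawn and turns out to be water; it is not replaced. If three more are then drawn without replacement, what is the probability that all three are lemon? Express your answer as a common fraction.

With the first bottle removed, 9 lemon remain out of 19.
P = 9/19 × 8/18 × 7/17 = 504/5814 = 28/323.

28/323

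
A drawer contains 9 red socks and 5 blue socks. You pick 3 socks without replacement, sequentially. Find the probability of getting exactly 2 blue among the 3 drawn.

One ordering (blue drawn first) has probability 5/14 × 4/13 × 9/12 = 180/2184 = 15/182.
There are C(3,2) = 3 such orderings, each equally likely, so P = 3 × 15/182 = 45/182.

45/182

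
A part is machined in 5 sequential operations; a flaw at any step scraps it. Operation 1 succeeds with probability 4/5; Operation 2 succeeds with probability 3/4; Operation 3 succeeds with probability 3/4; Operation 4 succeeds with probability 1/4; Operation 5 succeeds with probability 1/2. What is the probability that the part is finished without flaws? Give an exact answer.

Multiplying along the chain,
P = 4/5 × 3/4 × 3/4 × 1/4 × 1/2 = 36/640 = 9/160.

9/160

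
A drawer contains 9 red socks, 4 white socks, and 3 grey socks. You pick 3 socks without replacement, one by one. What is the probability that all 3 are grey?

P(all grey) = 3/16 × 2/15 × 1/14 = 6/3360 = 1/560.

1/560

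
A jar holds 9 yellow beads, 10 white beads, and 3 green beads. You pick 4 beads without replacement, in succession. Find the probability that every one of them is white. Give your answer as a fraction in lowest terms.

6/209

P(all white) = 10/22 × 9/21 × 8/20 × 7/19 = 5040/175560 = 6/209.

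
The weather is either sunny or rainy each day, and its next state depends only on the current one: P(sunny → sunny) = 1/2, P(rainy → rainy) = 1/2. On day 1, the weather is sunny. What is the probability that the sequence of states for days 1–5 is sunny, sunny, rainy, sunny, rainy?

1/16

Day 1 is given. For each transition, use the conditional probability from the current state:
P(sunny | sunny) = 1/2; P(rainy | sunny) = 1/2; P(sunny | rainy) = 1/2; P(rainy | sunny) = 1/2.
P = 1/2 × 1/2 × 1/2 × 1/2 = 1/16.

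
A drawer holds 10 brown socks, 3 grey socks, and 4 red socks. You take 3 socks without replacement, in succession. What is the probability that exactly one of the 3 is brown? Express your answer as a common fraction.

One ordering (brown drawn first) has probability 10/17 × 7/16 × 6/15 = 420/4080 = 7/68.
There are C(3,1) = 3 such orderings, each equally likely, so P = 3 × 7/68 = 21/68.

21/68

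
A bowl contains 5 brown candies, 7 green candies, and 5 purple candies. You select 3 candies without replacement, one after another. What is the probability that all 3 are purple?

1/68

P = 5/17 × 4/16 × 3/15 = 60/4080 = 1/68.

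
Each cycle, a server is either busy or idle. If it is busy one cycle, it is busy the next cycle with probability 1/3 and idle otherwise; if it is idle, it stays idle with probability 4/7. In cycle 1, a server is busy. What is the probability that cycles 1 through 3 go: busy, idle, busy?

Cycle 1 is given. For each transition, use the conditional probability from the current state:
P(idle | busy) = 2/3; P(busy | idle) = 3/7.
P = 2/3 × 3/7 = 6/21 = 2/7.

2/7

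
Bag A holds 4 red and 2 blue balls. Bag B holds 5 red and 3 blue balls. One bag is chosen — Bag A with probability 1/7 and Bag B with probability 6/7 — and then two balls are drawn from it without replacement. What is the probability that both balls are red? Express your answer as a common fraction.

From Bag A: P(both red) = (4/6)(3/5) = 2/5.
From Bag B: P(both red) = (5/8)(4/7) = 5/14.
Total probability = (1/7)(2/5) + (6/7)(5/14) = 89/245.

89/245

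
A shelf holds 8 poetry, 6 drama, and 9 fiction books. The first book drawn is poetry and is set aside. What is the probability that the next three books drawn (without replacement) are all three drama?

1/77

With the first book removed, 6 drama remain out of 22.
P = 6/22 × 5/21 × 4/20 = 120/9240 = 1/77.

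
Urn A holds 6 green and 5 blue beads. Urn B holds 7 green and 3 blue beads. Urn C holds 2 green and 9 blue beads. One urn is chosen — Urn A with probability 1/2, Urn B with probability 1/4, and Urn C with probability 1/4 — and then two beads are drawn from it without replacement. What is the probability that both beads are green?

From Urn A: P(both green) = (6/11)(5/10) = 3/11.
From Urn B: P(both green) = (7/10)(6/9) = 7/15.
From Urn C: P(both green) = (2/11)(1/10) = 1/55.
Total probability = (1/2)(3/11) + (1/4)(7/15) + (1/4)(1/55) = 17/66.

17/66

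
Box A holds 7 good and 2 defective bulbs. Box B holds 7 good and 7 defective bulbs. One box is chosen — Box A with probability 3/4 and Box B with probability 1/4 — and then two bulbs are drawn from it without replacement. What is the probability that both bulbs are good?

From Box A: P(both good) = (7/9)(6/8) = 7/12.
From Box B: P(both good) = (7/14)(6/13) = 3/13.
Total probability = (3/4)(7/12) + (1/4)(3/13) = 103/208.

103/208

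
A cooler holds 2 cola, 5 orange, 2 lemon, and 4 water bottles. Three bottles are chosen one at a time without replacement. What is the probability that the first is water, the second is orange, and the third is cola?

10/429

Chain rule:
P = 4/13 × 5/12 × 2/11 = 40/1716 = 10/429.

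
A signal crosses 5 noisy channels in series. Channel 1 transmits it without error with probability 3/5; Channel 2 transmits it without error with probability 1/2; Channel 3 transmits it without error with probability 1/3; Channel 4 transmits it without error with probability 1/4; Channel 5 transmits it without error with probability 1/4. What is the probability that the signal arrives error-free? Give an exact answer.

The events are sequential, so multiply the conditional probabilities:
P = 3/5 × 1/2 × 1/3 × 1/4 × 1/4 = 3/480 = 1/160.

1/160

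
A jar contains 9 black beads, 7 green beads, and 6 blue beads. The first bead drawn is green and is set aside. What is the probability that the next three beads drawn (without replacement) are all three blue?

2/133

With the first bead removed, 6 blue remain out of 21.
P = 6/21 × 5/20 × 4/19 = 120/7980 = 2/133.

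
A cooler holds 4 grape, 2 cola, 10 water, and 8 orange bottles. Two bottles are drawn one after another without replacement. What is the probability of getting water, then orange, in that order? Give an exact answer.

10/69

Multiply the probability of each draw given the previous ones:
P = 10/24 × 8/23 = 80/552 = 10/69.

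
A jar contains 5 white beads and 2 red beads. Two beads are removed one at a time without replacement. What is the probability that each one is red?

1/21

P = 2/7 × 1/6 = 2/42 = 1/21.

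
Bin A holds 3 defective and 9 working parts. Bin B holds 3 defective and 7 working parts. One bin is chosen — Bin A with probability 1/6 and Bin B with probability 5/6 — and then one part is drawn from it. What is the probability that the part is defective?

7/24

From Bin A: P(defective) = 3/12.
From Bin B: P(defective) = 3/10.
Total probability = (1/6)(3/12) + (5/6)(3/10) = 7/24.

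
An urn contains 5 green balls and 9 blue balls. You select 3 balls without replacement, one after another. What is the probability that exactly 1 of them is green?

One ordering (green drawn first) has probability 5/14 × 9/13 × 8/12 = 360/2184 = 15/91.
There are C(3,1) = 3 such orderings, each equally likely, so P = 3 × 15/91 = 45/91.

45/91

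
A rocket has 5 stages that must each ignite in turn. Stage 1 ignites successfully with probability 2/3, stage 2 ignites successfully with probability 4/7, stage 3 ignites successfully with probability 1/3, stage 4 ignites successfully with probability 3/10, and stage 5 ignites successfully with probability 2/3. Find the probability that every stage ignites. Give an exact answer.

Multiplying along the chain,
P = 2/3 × 4/7 × 1/3 × 3/10 × 2/3 = 48/1890 = 8/315.

8/315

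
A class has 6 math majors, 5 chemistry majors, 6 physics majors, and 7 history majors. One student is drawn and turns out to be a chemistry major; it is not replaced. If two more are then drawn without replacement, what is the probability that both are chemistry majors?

6/253

With the first student removed, 4 chemistry majors remain out of 23.
P = 4/23 × 3/22 = 12/506 = 6/253.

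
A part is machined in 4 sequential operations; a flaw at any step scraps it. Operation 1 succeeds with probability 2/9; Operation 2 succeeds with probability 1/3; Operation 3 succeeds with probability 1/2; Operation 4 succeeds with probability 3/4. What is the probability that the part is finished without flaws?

1/36

Multiplying along the chain,
P = 2/9 × 1/3 × 1/2 × 3/4 = 6/216 = 1/36.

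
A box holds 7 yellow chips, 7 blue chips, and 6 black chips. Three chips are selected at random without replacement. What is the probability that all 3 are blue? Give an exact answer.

P(all blue) = 7/20 × 6/19 × 5/18 = 210/6840 = 7/228.

7/228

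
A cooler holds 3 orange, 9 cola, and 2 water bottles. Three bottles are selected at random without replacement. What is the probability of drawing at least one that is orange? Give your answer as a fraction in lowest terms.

P(no orange) = 11/14 × 10/13 × 9/12 = 990/2184 = 165/364.
P(at least one) = 1 − 165/364 = 199/364.

199/364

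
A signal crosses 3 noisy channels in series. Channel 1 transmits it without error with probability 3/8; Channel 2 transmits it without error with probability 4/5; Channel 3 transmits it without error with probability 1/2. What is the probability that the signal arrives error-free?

Each stage is reached only if all earlier stages succeed, so
P = 3/8 × 4/5 × 1/2 = 12/80 = 3/20.

3/20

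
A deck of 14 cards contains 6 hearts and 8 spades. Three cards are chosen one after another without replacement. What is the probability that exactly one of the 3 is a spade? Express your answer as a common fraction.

30/91

One ordering (a spade drawn first) has probability 8/14 × 6/13 × 5/12 = 240/2184 = 10/91.
There are C(3,1) = 3 such orderings, each equally likely, so P = 3 × 10/91 = 30/91.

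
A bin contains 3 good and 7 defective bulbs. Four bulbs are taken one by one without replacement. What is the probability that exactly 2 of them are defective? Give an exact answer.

3/10

One ordering (defective drawn first) has probability 7/10 × 6/9 × 3/8 × 2/7 = 252/5040 = 1/20.
There are C(4,2) = 6 such orderings, each equally likely, so P = 6 × 1/20 = 3/10.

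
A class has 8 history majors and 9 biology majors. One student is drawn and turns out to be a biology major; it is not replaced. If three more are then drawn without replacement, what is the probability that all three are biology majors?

After the first draw, 8 of the remaining 16 students are biology majors.
P = 8/16 × 7/15 × 6/14 = 336/3360 = 1/10.

1/10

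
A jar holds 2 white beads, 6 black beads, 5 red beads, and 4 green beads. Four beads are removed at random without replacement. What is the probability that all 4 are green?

P(all green) = 4/17 × 3/16 × 2/15 × 1/14 = 24/57120 = 1/2380.

1/2380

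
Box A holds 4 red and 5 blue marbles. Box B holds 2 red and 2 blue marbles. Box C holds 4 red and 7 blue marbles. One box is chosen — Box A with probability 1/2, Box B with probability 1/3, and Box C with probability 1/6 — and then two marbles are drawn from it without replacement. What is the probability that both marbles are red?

From Box A: P(both red) = (4/9)(3/8) = 1/6.
From Box B: P(both red) = (2/4)(1/3) = 1/6.
From Box C: P(both red) = (4/11)(3/10) = 6/55.
Total probability = (1/2)(1/6) + (1/3)(1/6) + (1/6)(6/55) = 311/1980.

311/1980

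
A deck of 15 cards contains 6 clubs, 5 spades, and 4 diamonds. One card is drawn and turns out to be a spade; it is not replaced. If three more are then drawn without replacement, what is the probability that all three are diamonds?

With the first card removed, 4 diamonds remain out of 14.
P = 4/14 × 3/13 × 2/12 = 24/2184 = 1/91.

1/91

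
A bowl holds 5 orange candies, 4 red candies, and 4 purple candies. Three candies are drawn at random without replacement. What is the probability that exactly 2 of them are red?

One ordering (red drawn first) has probability 4/13 × 3/12 × 9/11 = 108/1716 = 9/143.
There are C(3,2) = 3 such orderings, each equally likely, so P = 3 × 9/143 = 27/143.

27/143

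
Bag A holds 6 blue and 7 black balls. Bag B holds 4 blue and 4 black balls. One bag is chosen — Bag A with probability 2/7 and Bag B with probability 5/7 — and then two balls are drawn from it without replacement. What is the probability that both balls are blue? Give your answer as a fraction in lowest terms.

265/1274

From Bag A: P(both blue) = (6/13)(5/12) = 5/26.
From Bag B: P(both blue) = (4/8)(3/7) = 3/14.
Total probability = (2/7)(5/26) + (5/7)(3/14) = 265/1274.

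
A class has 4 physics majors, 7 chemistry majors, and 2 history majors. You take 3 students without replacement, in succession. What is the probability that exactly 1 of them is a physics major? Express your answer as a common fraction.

One ordering (a physics major drawn first) has probability 4/13 × 9/12 × 8/11 = 288/1716 = 24/143.
There are C(3,1) = 3 such orderings, each equally likely, so P = 3 × 24/143 = 72/143.

72/143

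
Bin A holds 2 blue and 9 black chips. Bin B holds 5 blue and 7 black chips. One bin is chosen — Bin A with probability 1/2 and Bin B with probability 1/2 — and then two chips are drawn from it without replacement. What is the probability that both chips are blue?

14/165

From Bin A: P(both blue) = (2/11)(1/10) = 1/55.
From Bin B: P(both blue) = (5/12)(4/11) = 5/33.
Total probability = (1/2)(1/55) + (1/2)(5/33) = 14/165.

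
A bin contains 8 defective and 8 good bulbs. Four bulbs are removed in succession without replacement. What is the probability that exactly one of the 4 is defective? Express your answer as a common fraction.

One ordering (defective drawn first) has probability 8/16 × 8/15 × 7/14 × 6/13 = 2688/43680 = 4/65.
There are C(4,1) = 4 such orderings, each equally likely, so P = 4 × 4/65 = 16/65.

16/65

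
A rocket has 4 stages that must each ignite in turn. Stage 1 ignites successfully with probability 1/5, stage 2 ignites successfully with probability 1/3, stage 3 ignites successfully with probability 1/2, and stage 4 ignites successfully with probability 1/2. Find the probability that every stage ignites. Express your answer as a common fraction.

1/60

The events are sequential, so multiply the conditional probabilities:
P = 1/5 × 1/3 × 1/2 × 1/2 = 1/60.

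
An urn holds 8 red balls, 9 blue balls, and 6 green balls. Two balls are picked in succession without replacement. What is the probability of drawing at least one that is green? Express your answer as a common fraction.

P(no green) = 17/23 × 16/22 = 272/506 = 136/253.
P(at least one) = 1 − 136/253 = 117/253.

117/253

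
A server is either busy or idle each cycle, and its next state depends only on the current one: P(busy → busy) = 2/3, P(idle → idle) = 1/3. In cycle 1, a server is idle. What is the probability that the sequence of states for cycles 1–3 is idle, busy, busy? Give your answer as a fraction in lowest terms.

4/9

Cycle 1 is given. For each transition, use the conditional probability from the current state:
P(busy | idle) = 2/3; P(busy | busy) = 2/3.
P = 2/3 × 2/3 = 4/9.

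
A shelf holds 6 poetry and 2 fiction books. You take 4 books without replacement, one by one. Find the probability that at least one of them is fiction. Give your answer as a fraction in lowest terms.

11/14

P(no fiction) = 6/8 × 5/7 × 4/6 × 3/5 = 360/1680 = 3/14.
P(at least one) = 1 − 3/14 = 11/14.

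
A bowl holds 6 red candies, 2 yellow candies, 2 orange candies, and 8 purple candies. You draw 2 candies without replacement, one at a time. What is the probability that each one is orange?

P = 2/18 × 1/17 = 2/306 = 1/153.

1/153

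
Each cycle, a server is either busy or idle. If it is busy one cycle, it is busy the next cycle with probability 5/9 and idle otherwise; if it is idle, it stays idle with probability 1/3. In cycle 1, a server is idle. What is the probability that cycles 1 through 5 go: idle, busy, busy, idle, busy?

80/729

Cycle 1 is given. For each transition, use the conditional probability from the current state:
P(busy | idle) = 2/3; P(busy | busy) = 5/9; P(idle | busy) = 4/9; P(busy | idle) = 2/3.
P = 2/3 × 5/9 × 4/9 × 2/3 = 80/729.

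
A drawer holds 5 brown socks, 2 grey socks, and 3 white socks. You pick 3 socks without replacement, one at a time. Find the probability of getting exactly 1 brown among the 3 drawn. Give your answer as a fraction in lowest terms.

One ordering (brown drawn first) has probability 5/10 × 5/9 × 4/8 = 100/720 = 5/36.
There are C(3,1) = 3 such orderings, each equally likely, so P = 3 × 5/36 = 5/12.

5/12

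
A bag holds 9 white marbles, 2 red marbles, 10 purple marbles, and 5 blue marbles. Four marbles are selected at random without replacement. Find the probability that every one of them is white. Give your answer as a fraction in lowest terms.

63/7475

P(every draw is white) = 9/26 × 8/25 × 7/24 × 6/23 = 3024/358800 = 63/7475.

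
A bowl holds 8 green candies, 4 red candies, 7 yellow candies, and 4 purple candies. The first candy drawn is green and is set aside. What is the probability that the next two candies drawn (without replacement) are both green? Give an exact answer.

1/11

After the first draw, 7 of the remaining 22 candies are green.
P = 7/22 × 6/21 = 42/462 = 1/11.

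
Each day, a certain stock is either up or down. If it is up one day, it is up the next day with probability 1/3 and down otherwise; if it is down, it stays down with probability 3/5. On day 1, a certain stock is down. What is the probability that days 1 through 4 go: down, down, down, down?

27/125

Day 1 is given. For each transition, use the conditional probability from the current state:
P(down | down) = 3/5; P(down | down) = 3/5; P(down | down) = 3/5.
P = 3/5 × 3/5 × 3/5 = 27/125.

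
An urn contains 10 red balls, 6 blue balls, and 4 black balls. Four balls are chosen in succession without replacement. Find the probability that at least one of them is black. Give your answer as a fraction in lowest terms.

P(no black) = 16/20 × 15/19 × 14/18 × 13/17 = 43680/116280 = 364/969.
P(at least one) = 1 − 364/969 = 605/969.

605/969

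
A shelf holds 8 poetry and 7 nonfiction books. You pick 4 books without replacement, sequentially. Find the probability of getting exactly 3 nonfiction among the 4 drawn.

8/39

One ordering (nonfiction drawn first) has probability 7/15 × 6/14 × 5/13 × 8/12 = 1680/32760 = 2/39.
There are C(4,3) = 4 such orderings, each equally likely, so P = 4 × 2/39 = 8/39.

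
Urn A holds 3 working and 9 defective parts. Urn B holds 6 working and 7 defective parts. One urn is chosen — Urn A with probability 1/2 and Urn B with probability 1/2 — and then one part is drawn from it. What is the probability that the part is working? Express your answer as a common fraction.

From Urn A: P(working) = 3/12.
From Urn B: P(working) = 6/13.
Total probability = (1/2)(3/12) + (1/2)(6/13) = 37/104.

37/104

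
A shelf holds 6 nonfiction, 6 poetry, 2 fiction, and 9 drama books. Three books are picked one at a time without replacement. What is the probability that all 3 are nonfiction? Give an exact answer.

20/1771

P = 6/23 × 5/22 × 4/21 = 120/10626 = 20/1771.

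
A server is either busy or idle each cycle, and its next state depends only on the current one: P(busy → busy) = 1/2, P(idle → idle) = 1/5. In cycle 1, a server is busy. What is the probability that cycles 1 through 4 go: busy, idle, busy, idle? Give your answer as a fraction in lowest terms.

1/5

Cycle 1 is given. For each transition, use the conditional probability from the current state:
P(idle | busy) = 1/2; P(busy | idle) = 4/5; P(idle | busy) = 1/2.
P = 1/2 × 4/5 × 1/2 = 4/20 = 1/5.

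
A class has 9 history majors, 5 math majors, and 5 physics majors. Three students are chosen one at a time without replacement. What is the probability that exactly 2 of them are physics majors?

140/969

One ordering (physics majors drawn first) has probability 5/19 × 4/18 × 14/17 = 280/5814 = 140/2907.
There are C(3,2) = 3 such orderings, each equally likely, so P = 3 × 140/2907 = 140/969.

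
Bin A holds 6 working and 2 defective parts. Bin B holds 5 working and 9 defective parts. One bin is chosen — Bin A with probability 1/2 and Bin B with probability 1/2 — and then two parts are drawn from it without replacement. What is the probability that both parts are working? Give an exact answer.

From Bin A: P(both working) = (6/8)(5/7) = 15/28.
From Bin B: P(both working) = (5/14)(4/13) = 10/91.
Total probability = (1/2)(15/28) + (1/2)(10/91) = 235/728.

235/728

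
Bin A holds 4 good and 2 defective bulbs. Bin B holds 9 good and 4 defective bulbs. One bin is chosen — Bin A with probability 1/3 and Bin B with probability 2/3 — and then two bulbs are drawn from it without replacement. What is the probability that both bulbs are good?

86/195

From Bin A: P(both good) = (4/6)(3/5) = 2/5.
From Bin B: P(both good) = (9/13)(8/12) = 6/13.
Total probability = (1/3)(2/5) + (2/3)(6/13) = 86/195.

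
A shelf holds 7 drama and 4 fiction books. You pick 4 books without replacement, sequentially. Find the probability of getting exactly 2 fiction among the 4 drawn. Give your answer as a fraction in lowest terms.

One ordering (fiction drawn first) has probability 4/11 × 3/10 × 7/9 × 6/8 = 504/7920 = 7/110.
There are C(4,2) = 6 such orderings, each equally likely, so P = 6 × 7/110 = 21/55.

21/55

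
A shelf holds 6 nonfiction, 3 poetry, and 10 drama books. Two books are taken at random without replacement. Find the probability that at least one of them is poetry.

P(no poetry) = 16/19 × 15/18 = 240/342 = 40/57.
P(at least one) = 1 − 40/57 = 17/57.

17/57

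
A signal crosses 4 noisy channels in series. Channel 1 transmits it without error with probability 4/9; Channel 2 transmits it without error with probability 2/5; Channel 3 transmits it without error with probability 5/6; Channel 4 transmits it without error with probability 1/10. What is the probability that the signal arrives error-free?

Each stage is reached only if all earlier stages succeed, so
P = 4/9 × 2/5 × 5/6 × 1/10 = 40/2700 = 2/135.

2/135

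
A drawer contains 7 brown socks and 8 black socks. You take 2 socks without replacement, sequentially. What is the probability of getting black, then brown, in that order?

4/15

Each draw changes the counts, so multiply the conditional probabilities along the sequence:
P = 8/15 × 7/14 = 56/210 = 4/15.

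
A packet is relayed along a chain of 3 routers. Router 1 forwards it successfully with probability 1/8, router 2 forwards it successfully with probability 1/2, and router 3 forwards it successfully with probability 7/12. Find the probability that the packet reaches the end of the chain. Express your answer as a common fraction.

7/192

The events are sequential, so multiply the conditional probabilities:
P = 1/8 × 1/2 × 7/12 = 7/192.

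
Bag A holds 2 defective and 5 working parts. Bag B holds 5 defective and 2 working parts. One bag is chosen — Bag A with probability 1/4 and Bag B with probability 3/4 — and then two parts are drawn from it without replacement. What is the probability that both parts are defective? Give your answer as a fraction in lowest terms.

From Bag A: P(both defective) = (2/7)(1/6) = 1/21.
From Bag B: P(both defective) = (5/7)(4/6) = 10/21.
Total probability = (1/4)(1/21) + (3/4)(10/21) = 31/84.

31/84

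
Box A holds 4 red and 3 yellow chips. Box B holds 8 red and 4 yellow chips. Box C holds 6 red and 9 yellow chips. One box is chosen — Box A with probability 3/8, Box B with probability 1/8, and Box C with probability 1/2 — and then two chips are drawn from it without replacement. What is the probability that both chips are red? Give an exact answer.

107/462

From Box A: P(both red) = (4/7)(3/6) = 2/7.
From Box B: P(both red) = (8/12)(7/11) = 14/33.
From Box C: P(both red) = (6/15)(5/14) = 1/7.
Total probability = (3/8)(2/7) + (1/8)(14/33) + (1/2)(1/7) = 107/462.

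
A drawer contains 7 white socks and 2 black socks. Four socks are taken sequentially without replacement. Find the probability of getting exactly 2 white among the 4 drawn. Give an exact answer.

1/6

One ordering (white drawn first) has probability 7/9 × 6/8 × 2/7 × 1/6 = 84/3024 = 1/36.
There are C(4,2) = 6 such orderings, each equally likely, so P = 6 × 1/36 = 1/6.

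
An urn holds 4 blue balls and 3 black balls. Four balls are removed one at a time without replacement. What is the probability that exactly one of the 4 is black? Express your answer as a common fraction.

One ordering (black drawn first) has probability 3/7 × 4/6 × 3/5 × 2/4 = 72/840 = 3/35.
There are C(4,1) = 4 such orderings, each equally likely, so P = 4 × 3/35 = 12/35.

12/35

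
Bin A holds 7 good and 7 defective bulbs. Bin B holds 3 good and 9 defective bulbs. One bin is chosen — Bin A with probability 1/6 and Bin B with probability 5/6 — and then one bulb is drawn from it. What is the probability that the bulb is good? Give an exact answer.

From Bin A: P(good) = 7/14.
From Bin B: P(good) = 3/12.
Total probability = (1/6)(7/14) + (5/6)(3/12) = 7/24.

7/24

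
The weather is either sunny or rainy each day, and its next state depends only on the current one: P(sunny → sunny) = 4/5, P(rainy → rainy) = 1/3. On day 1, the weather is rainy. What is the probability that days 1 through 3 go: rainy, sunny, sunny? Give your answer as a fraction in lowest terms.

Day 1 is given. For each transition, use the conditional probability from the current state:
P(sunny | rainy) = 2/3; P(sunny | sunny) = 4/5.
P = 2/3 × 4/5 = 8/15.

8/15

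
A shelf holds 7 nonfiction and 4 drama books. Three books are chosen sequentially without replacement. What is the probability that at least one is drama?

P(no drama) = 7/11 × 6/10 × 5/9 = 210/990 = 7/33.
P(at least one) = 1 − 7/33 = 26/33.

26/33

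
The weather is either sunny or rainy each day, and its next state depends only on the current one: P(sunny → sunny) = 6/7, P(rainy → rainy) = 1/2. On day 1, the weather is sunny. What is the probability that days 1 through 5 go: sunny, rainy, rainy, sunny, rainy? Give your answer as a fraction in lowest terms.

1/196

Day 1 is given. For each transition, use the conditional probability from the current state:
P(rainy | sunny) = 1/7; P(rainy | rainy) = 1/2; P(sunny | rainy) = 1/2; P(rainy | sunny) = 1/7.
P = 1/7 × 1/2 × 1/2 × 1/7 = 1/196.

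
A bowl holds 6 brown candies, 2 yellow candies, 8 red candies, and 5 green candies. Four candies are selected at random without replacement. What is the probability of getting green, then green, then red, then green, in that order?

4/1197

Multiply the probability of each draw given the previous ones:
P = 5/21 × 4/20 × 8/19 × 3/18 = 480/143640 = 4/1197.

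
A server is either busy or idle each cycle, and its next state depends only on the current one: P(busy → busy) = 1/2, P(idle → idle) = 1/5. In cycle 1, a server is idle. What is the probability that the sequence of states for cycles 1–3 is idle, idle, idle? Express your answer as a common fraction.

Cycle 1 is given. For each transition, use the conditional probability from the current state:
P(idle | idle) = 1/5; P(idle | idle) = 1/5.
P = 1/5 × 1/5 = 1/25.

1/25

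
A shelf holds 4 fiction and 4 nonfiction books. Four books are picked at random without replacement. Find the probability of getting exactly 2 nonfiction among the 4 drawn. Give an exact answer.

One ordering (nonfiction drawn first) has probability 4/8 × 3/7 × 4/6 × 3/5 = 144/1680 = 3/35.
There are C(4,2) = 6 such orderings, each equally likely, so P = 6 × 3/35 = 18/35.

18/35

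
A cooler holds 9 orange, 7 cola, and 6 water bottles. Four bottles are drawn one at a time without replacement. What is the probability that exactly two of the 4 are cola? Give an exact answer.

One ordering (cola drawn first) has probability 7/22 × 6/21 × 15/20 × 14/19 = 8820/175560 = 21/418.
There are C(4,2) = 6 such orderings, each equally likely, so P = 6 × 21/418 = 63/209.

63/209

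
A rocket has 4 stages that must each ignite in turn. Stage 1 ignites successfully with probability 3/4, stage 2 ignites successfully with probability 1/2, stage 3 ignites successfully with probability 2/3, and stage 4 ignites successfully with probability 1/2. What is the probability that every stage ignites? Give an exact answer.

Multiplying along the chain,
P = 3/4 × 1/2 × 2/3 × 1/2 = 6/48 = 1/8.

1/8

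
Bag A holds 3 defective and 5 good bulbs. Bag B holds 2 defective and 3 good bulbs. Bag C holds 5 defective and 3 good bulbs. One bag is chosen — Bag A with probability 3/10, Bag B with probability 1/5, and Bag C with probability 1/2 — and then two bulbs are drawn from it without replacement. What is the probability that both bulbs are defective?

323/1400

From Bag A: P(both defective) = (3/8)(2/7) = 3/28.
From Bag B: P(both defective) = (2/5)(1/4) = 1/10.
From Bag C: P(both defective) = (5/8)(4/7) = 5/14.
Total probability = (3/10)(3/28) + (1/5)(1/10) + (1/2)(5/14) = 323/1400.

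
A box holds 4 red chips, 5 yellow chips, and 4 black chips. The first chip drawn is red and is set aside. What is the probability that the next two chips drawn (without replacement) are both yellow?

5/33

After the first draw, 5 of the remaining 12 chips are yellow.
P = 5/12 × 4/11 = 20/132 = 5/33.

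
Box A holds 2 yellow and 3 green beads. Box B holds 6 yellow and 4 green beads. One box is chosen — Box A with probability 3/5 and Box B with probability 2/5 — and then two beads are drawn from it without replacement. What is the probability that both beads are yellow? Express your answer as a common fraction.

From Box A: P(both yellow) = (2/5)(1/4) = 1/10.
From Box B: P(both yellow) = (6/10)(5/9) = 1/3.
Total probability = (3/5)(1/10) + (2/5)(1/3) = 29/150.

29/150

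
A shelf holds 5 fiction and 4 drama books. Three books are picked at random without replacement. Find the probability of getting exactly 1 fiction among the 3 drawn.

One ordering (fiction drawn first) has probability 5/9 × 4/8 × 3/7 = 60/504 = 5/42.
There are C(3,1) = 3 such orderings, each equally likely, so P = 3 × 5/42 = 5/14.

5/14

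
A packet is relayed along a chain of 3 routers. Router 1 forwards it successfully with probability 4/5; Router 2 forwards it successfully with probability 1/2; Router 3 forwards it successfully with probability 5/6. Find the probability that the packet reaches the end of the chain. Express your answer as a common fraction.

1/3

The events are sequential, so multiply the conditional probabilities:
P = 4/5 × 1/2 × 5/6 = 20/60 = 1/3.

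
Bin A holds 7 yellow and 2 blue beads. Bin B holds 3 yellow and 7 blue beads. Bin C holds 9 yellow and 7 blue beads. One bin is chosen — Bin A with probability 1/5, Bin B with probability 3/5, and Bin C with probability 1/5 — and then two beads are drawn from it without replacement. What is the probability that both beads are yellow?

13/60

From Bin A: P(both yellow) = (7/9)(6/8) = 7/12.
From Bin B: P(both yellow) = (3/10)(2/9) = 1/15.
From Bin C: P(both yellow) = (9/16)(8/15) = 3/10.
Total probability = (1/5)(7/12) + (3/5)(1/15) + (1/5)(3/10) = 13/60.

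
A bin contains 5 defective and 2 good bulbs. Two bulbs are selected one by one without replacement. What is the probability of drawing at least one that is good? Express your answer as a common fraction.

P(no good) = 5/7 × 4/6 = 20/42 = 10/21.
P(at least one) = 1 − 10/21 = 11/21.

11/21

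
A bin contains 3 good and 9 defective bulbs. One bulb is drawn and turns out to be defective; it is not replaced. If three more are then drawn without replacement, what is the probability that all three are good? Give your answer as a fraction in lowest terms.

After the first draw, 3 of the remaining 11 bulbs are good.
P = 3/11 × 2/10 × 1/9 = 6/990 = 1/165.

1/165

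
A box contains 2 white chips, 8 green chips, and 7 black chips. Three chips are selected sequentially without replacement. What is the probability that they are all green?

7/85

P(every draw is green) = 8/17 × 7/16 × 6/15 = 336/4080 = 7/85.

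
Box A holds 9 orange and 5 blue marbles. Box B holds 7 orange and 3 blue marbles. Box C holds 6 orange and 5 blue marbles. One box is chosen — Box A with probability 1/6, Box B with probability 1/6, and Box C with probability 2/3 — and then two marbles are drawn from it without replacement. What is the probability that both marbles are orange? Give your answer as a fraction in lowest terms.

From Box A: P(both orange) = (9/14)(8/13) = 36/91.
From Box B: P(both orange) = (7/10)(6/9) = 7/15.
From Box C: P(both orange) = (6/11)(5/10) = 3/11.
Total probability = (1/6)(36/91) + (1/6)(7/15) + (2/3)(3/11) = 29327/90090.

29327/90090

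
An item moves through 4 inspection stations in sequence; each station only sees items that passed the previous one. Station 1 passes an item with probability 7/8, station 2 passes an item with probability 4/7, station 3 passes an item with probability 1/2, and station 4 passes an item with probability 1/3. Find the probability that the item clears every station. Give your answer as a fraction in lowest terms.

Each stage is reached only if all earlier stages succeed, so
P = 7/8 × 4/7 × 1/2 × 1/3 = 28/336 = 1/12.

1/12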